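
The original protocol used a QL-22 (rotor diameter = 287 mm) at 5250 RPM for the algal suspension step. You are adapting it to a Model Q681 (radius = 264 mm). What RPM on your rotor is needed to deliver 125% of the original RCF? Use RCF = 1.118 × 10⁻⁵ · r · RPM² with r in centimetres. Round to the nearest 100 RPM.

Original rotor: r = 287 mm / 2 = 143.5 mm = 14.35 cm
RCF_original = 1.118 × 10⁻⁵ × 14.35 × (5250)² = 1.118 × 10⁻⁵ × 14.35 × 27,562,500 ≈ 4,421.9 × g
Target RCF = 1.25 × 4,421.9 ≈ 5,527.4 × g
Your rotor: r = 264 mm = 26.4 cm
5,527.4 = 1.118 × 10⁻⁵ × 26.4 × N²
N² = 5,527.4 / (29.5152 × 10⁻⁵) = 18,727,300
N ≈ √18,727,300 ≈ 4,327.5

≈ 4300 RPM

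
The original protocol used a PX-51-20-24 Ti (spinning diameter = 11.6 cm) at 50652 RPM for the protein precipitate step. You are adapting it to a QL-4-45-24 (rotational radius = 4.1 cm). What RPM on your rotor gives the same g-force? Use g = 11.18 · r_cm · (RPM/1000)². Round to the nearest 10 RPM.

≈ 60240 RPM

Original rotor: r = 11.6 / 2 = 5.8 cm
RCF = 11.18 × r × (N/1000)²
RCF_original = 11.18 × 5.8 × (50.652)² = 11.18 × 5.8 × 2,565.625104 ≈ 166,365.4 × g
166,365.4 = 11.18 × 4.1 × (N/1000)²
(N/1000)² = 166,365.4 / 45.838 = 3629.421
N = 1000 × √3629.421 ≈ 60,244.7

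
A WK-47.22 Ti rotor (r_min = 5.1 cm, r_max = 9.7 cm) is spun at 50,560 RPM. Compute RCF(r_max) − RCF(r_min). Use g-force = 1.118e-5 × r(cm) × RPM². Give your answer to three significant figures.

131000 g

RCF_max = 1.118 × 10⁻⁵ × 9.7 × (50560)² = 1.118 × 10⁻⁵ × 9.7 × 2,556,313,600 ≈ 277,222 × g
RCF_min = 1.118 × 10⁻⁵ × 5.1 × (50560)² = 1.118 × 10⁻⁵ × 5.1 × 2,556,313,600 ≈ 145,755.9 × g
ΔRCF = 277,222 − 145,755.9 = 131,466.1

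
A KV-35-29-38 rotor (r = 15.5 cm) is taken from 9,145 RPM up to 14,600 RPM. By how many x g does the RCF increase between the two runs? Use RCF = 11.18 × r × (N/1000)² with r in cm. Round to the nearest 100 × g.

RCF₁ = 11.18 × 15.5 × (9.145)² = 11.18 × 15.5 × 83.631025 ≈ 14,492.4 × g
RCF₂ = 11.18 × 15.5 × (14.6)² = 11.18 × 15.5 × 213.16 ≈ 36,938.5 × g
Increase = 36,938.5 − 14,492.4 = 22,446.1

≈ 22400 x g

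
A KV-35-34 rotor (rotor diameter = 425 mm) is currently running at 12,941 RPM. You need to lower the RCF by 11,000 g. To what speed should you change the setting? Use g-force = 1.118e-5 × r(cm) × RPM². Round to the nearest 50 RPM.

11000 RPM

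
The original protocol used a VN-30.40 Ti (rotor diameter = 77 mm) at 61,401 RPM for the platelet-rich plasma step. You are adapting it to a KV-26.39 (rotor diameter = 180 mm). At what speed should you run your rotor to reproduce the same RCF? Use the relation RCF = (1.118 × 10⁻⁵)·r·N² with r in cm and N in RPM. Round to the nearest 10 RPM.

Original rotor: r = 77 mm / 2 = 38.5 mm = 3.85 cm
RCF_original = 1.118 × 10⁻⁵ × 3.85 × (61401)² = 1.118 × 10⁻⁵ × 3.85 × 3,770,082,801 ≈ 162,275.7 × g
Your rotor: r = 180 mm / 2 = 90 mm = 9 cm
162,275.7 = 1.118 × 10⁻⁵ × 9 × N²
N² = 162,275.7 / (10.062 × 10⁻⁵) = 1,612,757,901
N ≈ √1,612,757,901 ≈ 40,159.2

≈ 40160 RPM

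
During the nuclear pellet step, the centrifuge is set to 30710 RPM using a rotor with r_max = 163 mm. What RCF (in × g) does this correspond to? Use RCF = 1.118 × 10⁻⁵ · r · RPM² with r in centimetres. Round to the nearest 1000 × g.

≈ 172000 × g

r = 163 mm = 16.3 cm
RCF = 1.118 × 10⁻⁵ × 16.3 × (30710)² = 1.118 × 10⁻⁵ × 16.3 × 943,104,100 ≈ 171,865.6 × g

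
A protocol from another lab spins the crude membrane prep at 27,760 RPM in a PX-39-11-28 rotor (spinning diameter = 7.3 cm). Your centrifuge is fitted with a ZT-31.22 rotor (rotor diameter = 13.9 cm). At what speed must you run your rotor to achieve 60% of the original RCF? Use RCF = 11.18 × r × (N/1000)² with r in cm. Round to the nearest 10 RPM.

15580 RPM

Original rotor: r = 7.3 / 2 = 3.65 cm
RCF_original = 11.18 × 3.65 × (27.76)² = 11.18 × 3.65 × 770.6176 ≈ 31,446.6 × g
Target RCF = 0.6 × 31,446.6 ≈ 18,868 × g
Your rotor: r = 13.9 / 2 = 6.95 cm
18,868 = 11.18 × 6.95 × (N/1000)²
(N/1000)² = 18,868 / 77.701 = 242.8283
N = 1000 × √242.8283 ≈ 15,582.9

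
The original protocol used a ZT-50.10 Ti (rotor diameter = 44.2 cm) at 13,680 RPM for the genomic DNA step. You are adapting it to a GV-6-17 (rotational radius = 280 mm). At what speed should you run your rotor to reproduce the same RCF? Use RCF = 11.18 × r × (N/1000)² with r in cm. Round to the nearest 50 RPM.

≈ 12150 RPM

Original rotor: r = 44.2 / 2 = 22.1 cm
RCF_original = 11.18 × 22.1 × (13.68)² = 11.18 × 22.1 × 187.1424 ≈ 46,238.8 × g
Your rotor: r = 280 mm = 28.0 cm
46,238.8 = 11.18 × 28 × (N/1000)²
(N/1000)² = 46,238.8 / 313.04 = 147.7089
N = 1000 × √147.7089 ≈ 12,153.6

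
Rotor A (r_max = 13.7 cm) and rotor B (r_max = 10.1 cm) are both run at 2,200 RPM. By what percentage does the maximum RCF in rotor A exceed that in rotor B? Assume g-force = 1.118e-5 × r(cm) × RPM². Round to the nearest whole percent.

36%

At equal RPM, RCF scales linearly with r: ratio = 13.7 / 10.1 = 1.3564.
So rotor A delivers 35.6% more g-force.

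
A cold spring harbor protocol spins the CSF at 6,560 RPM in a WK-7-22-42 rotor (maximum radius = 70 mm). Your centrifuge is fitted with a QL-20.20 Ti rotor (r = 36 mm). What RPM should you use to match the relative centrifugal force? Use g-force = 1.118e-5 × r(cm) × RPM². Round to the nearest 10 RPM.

Original rotor: r = 70 mm = 7.0 cm
RCF_original = 1.118 × 10⁻⁵ × 7 × (6560)² = 1.118 × 10⁻⁵ × 7 × 43,033,600 ≈ 3,367.8 × g
Your rotor: r = 36 mm = 3.6 cm
3,367.8 = 1.118 × 10⁻⁵ × 3.6 × N²
N² = 3,367.8 / (4.0248 × 10⁻⁵) = 83,676,208
N ≈ √83,676,208 ≈ 9,147.5

≈ 9150 RPM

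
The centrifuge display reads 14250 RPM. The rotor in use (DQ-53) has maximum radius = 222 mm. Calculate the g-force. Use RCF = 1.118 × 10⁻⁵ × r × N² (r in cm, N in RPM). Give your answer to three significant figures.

RCF ≈ 50400 × g

r = 222 mm = 22.2 cm
RCF = 1.118 × 10⁻⁵ × 22.2 × (14250)² = 1.118 × 10⁻⁵ × 22.2 × 203,062,500 ≈ 50,399.3 × g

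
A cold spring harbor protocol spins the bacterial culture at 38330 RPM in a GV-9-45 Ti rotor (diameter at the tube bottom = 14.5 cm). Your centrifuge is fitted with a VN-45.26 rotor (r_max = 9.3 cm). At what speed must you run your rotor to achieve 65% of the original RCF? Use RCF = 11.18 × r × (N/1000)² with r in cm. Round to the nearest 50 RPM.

Original rotor: r = 14.5 / 2 = 7.25 cm
RCF_original = 11.18 × 7.25 × (38.33)² = 11.18 × 7.25 × 1,469.1889 ≈ 119,085.1 × g
Target RCF = 0.65 × 119,085.1 ≈ 77,405.3 × g
77,405.3 = 11.18 × 9.3 × (N/1000)²
(N/1000)² = 77,405.3 / 103.974 = 744.4678
N = 1000 × √744.4678 ≈ 27,284.9

≈ 27300 RPM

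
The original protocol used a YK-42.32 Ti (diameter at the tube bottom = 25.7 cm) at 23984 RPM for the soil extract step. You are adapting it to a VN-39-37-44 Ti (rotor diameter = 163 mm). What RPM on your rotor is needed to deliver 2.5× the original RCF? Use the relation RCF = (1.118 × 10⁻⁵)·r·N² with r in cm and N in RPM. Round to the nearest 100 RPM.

47600 RPM

Original rotor: r = 25.7 / 2 = 12.85 cm
RCF_original = 1.118 × 10⁻⁵ × 12.85 × (23984)² = 1.118 × 10⁻⁵ × 12.85 × 575,232,256 ≈ 82,639.6 × g
Target RCF = 2.5 × 82,639.6 ≈ 206,599 × g
Your rotor: r = 163 mm / 2 = 81.5 mm = 8.15 cm
206,599 = 1.118 × 10⁻⁵ × 8.15 × N²
N² = 206,599 / (9.1117 × 10⁻⁵) = 2,267,403,448
N ≈ √2,267,403,448 ≈ 47,617.3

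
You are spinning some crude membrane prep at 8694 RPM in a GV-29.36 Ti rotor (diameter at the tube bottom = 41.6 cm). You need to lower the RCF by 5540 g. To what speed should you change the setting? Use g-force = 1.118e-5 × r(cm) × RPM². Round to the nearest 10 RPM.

≈ 7190 RPM

r = 41.6 / 2 = 20.8 cm
Current RCF = 1.118 × 10⁻⁵ × 20.8 × (8694)² = 1.118 × 10⁻⁵ × 20.8 × 75,585,636 ≈ 17,577 × g
Target RCF = 17,577 − 5,540 = 12,037 × g
N² = 12,037 / (23.2544 × 10⁻⁵) = 51,762,247
N ≈ √51,762,247 ≈ 7,194.6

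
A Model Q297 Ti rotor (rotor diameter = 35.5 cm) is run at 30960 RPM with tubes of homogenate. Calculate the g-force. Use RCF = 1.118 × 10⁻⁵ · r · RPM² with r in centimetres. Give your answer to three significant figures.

r = 35.5 / 2 = 17.75 cm
RCF = 1.118 × 10⁻⁵ × 17.75 × (30960)² = 1.118 × 10⁻⁵ × 17.75 × 958,521,600 ≈ 190,213.8 × g

RCF ≈ 190000 g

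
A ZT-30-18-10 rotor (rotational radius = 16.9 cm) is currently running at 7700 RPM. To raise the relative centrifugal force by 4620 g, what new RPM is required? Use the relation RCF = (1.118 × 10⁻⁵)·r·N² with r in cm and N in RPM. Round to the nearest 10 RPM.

Current RCF = 1.118 × 10⁻⁵ × 16.9 × (7700)² = 1.118 × 10⁻⁵ × 16.9 × 59,290,000 ≈ 11,202.4 × g
Target RCF = 11,202.4 + 4,620 = 15,822.4 × g
N² = 15,822.4 / (18.8942 × 10⁻⁵) = 83,742,101
N ≈ √83,742,101 ≈ 9,151.1

≈ 9150 RPM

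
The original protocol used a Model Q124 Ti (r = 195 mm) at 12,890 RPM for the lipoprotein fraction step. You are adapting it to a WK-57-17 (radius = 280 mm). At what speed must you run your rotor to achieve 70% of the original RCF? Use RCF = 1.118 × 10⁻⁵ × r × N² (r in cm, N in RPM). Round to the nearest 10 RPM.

Original rotor: r = 195 mm = 19.5 cm
RCF_original = 1.118 × 10⁻⁵ × 19.5 × (12890)² = 1.118 × 10⁻⁵ × 19.5 × 166,152,100 ≈ 36,222.8 × g
Target RCF = 0.7 × 36,222.8 ≈ 25,356 × g
Your rotor: r = 280 mm = 28.0 cm
25,356 = 1.118 × 10⁻⁵ × 28 × N²
N² = 25,356 / (31.304 × 10⁻⁵) = 80,999,233
N ≈ √80,999,233 ≈ 9,000.0

9000 RPM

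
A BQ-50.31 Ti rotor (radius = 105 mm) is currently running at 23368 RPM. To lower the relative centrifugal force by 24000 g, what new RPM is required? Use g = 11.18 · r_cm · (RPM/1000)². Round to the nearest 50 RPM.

18500 RPM

r = 105 mm = 10.5 cm
Current RCF = 11.18 × 10.5 × (23.368)² = 11.18 × 10.5 × 546.063424 ≈ 64,102.4 × g
Target RCF = 64,102.4 − 24,000 = 40,102.4 × g
(N/1000)² = 40,102.4 / 117.39 = 341.6168
N = 1000 × √341.6168 ≈ 18,482.9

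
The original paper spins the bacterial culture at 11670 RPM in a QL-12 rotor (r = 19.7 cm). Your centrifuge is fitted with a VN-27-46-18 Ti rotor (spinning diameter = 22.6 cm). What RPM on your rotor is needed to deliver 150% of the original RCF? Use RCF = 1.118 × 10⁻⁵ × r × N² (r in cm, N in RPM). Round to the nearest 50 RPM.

18850 RPM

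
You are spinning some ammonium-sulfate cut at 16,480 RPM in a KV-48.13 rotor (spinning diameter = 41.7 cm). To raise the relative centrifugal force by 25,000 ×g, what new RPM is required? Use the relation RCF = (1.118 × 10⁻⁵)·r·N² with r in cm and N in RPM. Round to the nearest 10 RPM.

≈ 19460 RPM

r = 41.7 / 2 = 20.85 cm
Current RCF = 1.118 × 10⁻⁵ × 20.85 × (16480)² = 1.118 × 10⁻⁵ × 20.85 × 271,590,400 ≈ 63,308.5 × g
Target RCF = 63,308.5 + 25,000 = 88,308.5 × g
N² = 88,308.5 / (23.3103 × 10⁻⁵) = 378,838,968
N ≈ √378,838,968 ≈ 19,463.8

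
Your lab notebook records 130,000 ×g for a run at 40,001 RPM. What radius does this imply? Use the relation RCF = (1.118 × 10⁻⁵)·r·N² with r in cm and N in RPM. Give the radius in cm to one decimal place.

7.3 cm

130000 = 1.118 × 10⁻⁵ × r × (40001)²
r = 130000 / (1.118 × 10⁻⁵ × 1,600,080,001) = 130000 / 17888.89 ≈ 7.267 cm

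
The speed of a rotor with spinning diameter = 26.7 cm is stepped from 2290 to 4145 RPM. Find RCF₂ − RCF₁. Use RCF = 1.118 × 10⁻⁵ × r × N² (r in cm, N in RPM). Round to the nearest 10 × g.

≈ 1780 g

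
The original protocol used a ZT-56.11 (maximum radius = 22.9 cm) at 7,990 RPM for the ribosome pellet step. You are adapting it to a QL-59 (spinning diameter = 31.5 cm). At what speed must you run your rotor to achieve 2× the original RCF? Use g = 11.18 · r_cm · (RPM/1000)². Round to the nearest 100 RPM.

13600 RPM

RCF_original = 11.18 × 22.9 × (7.99)² = 11.18 × 22.9 × 63.8401 ≈ 16,344.5 × g
Target RCF = 2 × 16,344.5 ≈ 32,689 × g
Your rotor: r = 31.5 / 2 = 15.75 cm
32,689 = 11.18 × 15.75 × (N/1000)²
(N/1000)² = 32,689 / 176.085 = 185.6433
N = 1000 × √185.6433 ≈ 13,625.1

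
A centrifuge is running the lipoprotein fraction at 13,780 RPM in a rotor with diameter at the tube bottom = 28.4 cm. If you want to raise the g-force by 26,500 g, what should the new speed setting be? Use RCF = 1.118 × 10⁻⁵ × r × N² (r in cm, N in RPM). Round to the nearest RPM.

N₂ ≈ 18889 RPM

r = 28.4 / 2 = 14.2 cm
Current RCF = 1.118 × 10⁻⁵ × 14.2 × (13780)² = 1.118 × 10⁻⁵ × 14.2 × 189,888,400 ≈ 30,145.9 × g
Target RCF = 30,145.9 + 26,500 = 56,645.9 × g
N² = 56,645.9 / (15.8756 × 10⁻⁵) = 356,811,081
N ≈ √356,811,081 ≈ 18,889.4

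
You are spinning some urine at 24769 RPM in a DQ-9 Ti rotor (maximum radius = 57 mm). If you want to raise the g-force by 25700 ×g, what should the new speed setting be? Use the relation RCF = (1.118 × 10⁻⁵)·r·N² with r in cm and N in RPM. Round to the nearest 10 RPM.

N₂ ≈ 31890 RPM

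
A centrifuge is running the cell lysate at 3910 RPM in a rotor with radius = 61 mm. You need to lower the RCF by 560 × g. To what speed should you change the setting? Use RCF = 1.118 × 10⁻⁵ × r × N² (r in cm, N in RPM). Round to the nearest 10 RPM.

r = 61 mm = 6.1 cm
Current RCF = 1.118 × 10⁻⁵ × 6.1 × (3910)² = 1.118 × 10⁻⁵ × 6.1 × 15,288,100 ≈ 1,042.6 × g
Target RCF = 1,042.6 − 560 = 482.6 × g
N² = 482.6 / (6.8198 × 10⁻⁵) = 7,076,454
N ≈ √7,076,454 ≈ 2,660.2

2660 RPM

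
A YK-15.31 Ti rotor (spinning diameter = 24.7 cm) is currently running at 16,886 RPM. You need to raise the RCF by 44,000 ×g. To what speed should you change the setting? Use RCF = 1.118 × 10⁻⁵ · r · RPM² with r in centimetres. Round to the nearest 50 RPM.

r = 24.7 / 2 = 12.35 cm
Current RCF = 1.118 × 10⁻⁵ × 12.35 × (16886)² = 1.118 × 10⁻⁵ × 12.35 × 285,136,996 ≈ 39,369.7 × g
Target RCF = 39,369.7 + 44,000 = 83,369.7 × g
N² = 83,369.7 / (13.8073 × 10⁻⁵) = 603,808,855
N ≈ √603,808,855 ≈ 24,572.5

N₂ ≈ 24550 RPM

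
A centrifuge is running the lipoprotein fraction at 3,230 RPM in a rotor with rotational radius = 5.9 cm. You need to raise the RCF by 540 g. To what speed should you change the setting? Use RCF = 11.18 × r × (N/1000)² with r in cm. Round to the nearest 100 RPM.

Current RCF = 11.18 × 5.9 × (3.23)² = 11.18 × 5.9 × 10.4329 ≈ 688.2 × g
Target RCF = 688.2 + 540 = 1,228.2 × g
(N/1000)² = 1,228.2 / 65.962 = 18.61981
N = 1000 × √18.61981 ≈ 4,315.1

≈ 4300 RPM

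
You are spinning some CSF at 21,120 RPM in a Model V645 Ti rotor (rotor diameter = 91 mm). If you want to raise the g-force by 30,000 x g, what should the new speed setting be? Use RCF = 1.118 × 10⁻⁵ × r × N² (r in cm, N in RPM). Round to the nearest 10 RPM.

r = 91 mm / 2 = 45.5 mm = 4.55 cm
Current RCF = 1.118 × 10⁻⁵ × 4.55 × (21120)² = 1.118 × 10⁻⁵ × 4.55 × 446,054,400 ≈ 22,690.3 × g
Target RCF = 22,690.3 + 30,000 = 52,690.3 × g
N² = 52,690.3 / (5.0869 × 10⁻⁵) = 1,035,803,731
N ≈ √1,035,803,731 ≈ 32,183.9

N₂ ≈ 32180 RPM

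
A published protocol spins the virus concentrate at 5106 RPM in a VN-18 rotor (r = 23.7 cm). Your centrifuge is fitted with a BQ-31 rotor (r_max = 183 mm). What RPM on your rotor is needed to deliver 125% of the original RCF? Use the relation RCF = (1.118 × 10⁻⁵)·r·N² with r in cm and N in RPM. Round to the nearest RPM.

6497 RPM

RCF = 1.118 × 10⁻⁵ × r × N²
RCF_original = 1.118 × 10⁻⁵ × 23.7 × (5106)² = 1.118 × 10⁻⁵ × 23.7 × 26,071,236 ≈ 6,908 × g
Target RCF = 1.25 × 6,908 ≈ 8,635 × g
Your rotor: r = 183 mm = 18.3 cm
8,635 = 1.118 × 10⁻⁵ × 18.3 × N²
N² = 8,635 / (20.4594 × 10⁻⁵) = 42,205,539
N ≈ √42,205,539 ≈ 6,496.6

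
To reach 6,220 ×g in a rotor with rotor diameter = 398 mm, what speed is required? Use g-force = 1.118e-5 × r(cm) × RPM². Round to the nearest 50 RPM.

N ≈ 5300 RPM

r = 398 mm / 2 = 199 mm = 19.9 cm
6,220 = 1.118 × 10⁻⁵ × 19.9 × N²
N² = 6,220 / (22.2482 × 10⁻⁵) = 27,957,318
N ≈ √27,957,318 ≈ 5,287.5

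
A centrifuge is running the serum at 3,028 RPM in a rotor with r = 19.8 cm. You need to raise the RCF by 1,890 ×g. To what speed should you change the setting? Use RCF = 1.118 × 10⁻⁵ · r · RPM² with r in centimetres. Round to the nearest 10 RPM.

≈ 4210 RPM

Current RCF = 1.118 × 10⁻⁵ × 19.8 × (3028)² = 1.118 × 10⁻⁵ × 19.8 × 9,168,784 ≈ 2,029.6 × g
Target RCF = 2,029.6 + 1,890 = 3,919.6 × g
N² = 3,919.6 / (22.1364 × 10⁻⁵) = 17,706,583
N ≈ √17,706,583 ≈ 4,207.9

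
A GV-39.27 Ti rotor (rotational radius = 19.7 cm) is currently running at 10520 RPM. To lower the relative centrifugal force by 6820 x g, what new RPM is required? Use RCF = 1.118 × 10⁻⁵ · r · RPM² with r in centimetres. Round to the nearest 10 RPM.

N₂ ≈ 8930 RPM

Current RCF = 1.118 × 10⁻⁵ × 19.7 × (10520)² = 1.118 × 10⁻⁵ × 19.7 × 110,670,400 ≈ 24,374.7 × g
Target RCF = 24,374.7 − 6,820 = 17,554.7 × g
N² = 17,554.7 / (22.0246 × 10⁻⁵) = 79,704,966
N ≈ √79,704,966 ≈ 8,927.8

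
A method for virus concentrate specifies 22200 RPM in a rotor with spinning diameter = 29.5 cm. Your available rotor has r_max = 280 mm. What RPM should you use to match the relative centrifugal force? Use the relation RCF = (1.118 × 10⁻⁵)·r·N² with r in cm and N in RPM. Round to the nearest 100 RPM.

16100 RPM

Original rotor: r = 29.5 / 2 = 14.75 cm
RCF_original = 1.118 × 10⁻⁵ × 14.75 × (22200)² = 1.118 × 10⁻⁵ × 14.75 × 492,840,000 ≈ 81,271.8 × g
Your rotor: r = 280 mm = 28.0 cm
81,271.8 = 1.118 × 10⁻⁵ × 28 × N²
N² = 81,271.8 / (31.304 × 10⁻⁵) = 259,621,135
N ≈ √259,621,135 ≈ 16,112.8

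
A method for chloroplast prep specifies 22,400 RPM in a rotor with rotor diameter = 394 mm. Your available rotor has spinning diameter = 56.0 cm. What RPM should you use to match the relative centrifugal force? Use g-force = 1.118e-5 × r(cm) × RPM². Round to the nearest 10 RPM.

18790 RPM

Original rotor: r = 394 mm / 2 = 197 mm = 19.7 cm
RCF_original = 1.118 × 10⁻⁵ × 19.7 × (22400)² = 1.118 × 10⁻⁵ × 19.7 × 501,760,000 ≈ 110,510.6 × g
Your rotor: r = 56.0 / 2 = 28 cm
110,510.6 = 1.118 × 10⁻⁵ × 28 × N²
N² = 110,510.6 / (31.304 × 10⁻⁵) = 353,023,895
N ≈ √353,023,895 ≈ 18,788.9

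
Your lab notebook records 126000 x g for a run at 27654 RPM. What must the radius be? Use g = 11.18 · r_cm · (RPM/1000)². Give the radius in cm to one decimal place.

≈ 14.7 cm

126000 = 11.18 × r × (27.654)²
r = 126000 / (11.18 × 764.743716) = 126000 / 8549.835 ≈ 14.737 cm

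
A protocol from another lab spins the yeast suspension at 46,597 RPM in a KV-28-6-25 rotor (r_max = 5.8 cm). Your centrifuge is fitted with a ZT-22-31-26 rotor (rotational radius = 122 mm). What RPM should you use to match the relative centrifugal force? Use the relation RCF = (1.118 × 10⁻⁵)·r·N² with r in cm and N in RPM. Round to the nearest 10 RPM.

RCF_original = 1.118 × 10⁻⁵ × 5.8 × (46597)² = 1.118 × 10⁻⁵ × 5.8 × 2,171,280,409 ≈ 140,794.5 × g
Your rotor: r = 122 mm = 12.2 cm
140,794.5 = 1.118 × 10⁻⁵ × 12.2 × N²
N² = 140,794.5 / (13.6396 × 10⁻⁵) = 1,032,248,013
N ≈ √1,032,248,013 ≈ 32,128.6

32130 RPM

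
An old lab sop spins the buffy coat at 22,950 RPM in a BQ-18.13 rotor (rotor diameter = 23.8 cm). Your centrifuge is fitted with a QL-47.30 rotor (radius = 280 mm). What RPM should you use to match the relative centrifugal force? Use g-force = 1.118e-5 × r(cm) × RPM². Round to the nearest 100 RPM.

Original rotor: r = 23.8 / 2 = 11.9 cm
RCF_original = 1.118 × 10⁻⁵ × 11.9 × (22950)² = 1.118 × 10⁻⁵ × 11.9 × 526,702,500 ≈ 70,073.6 × g
Your rotor: r = 280 mm = 28.0 cm
70,073.6 = 1.118 × 10⁻⁵ × 28 × N²
N² = 70,073.6 / (31.304 × 10⁻⁵) = 223,848,709
N ≈ √223,848,709 ≈ 14,961.6

15000 RPM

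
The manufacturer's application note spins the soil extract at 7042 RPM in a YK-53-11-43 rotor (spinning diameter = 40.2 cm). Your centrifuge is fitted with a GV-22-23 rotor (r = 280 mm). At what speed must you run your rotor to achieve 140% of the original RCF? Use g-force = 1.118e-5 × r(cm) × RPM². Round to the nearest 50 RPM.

Original rotor: r = 40.2 / 2 = 20.1 cm
RCF_original = 1.118 × 10⁻⁵ × 20.1 × (7042)² = 1.118 × 10⁻⁵ × 20.1 × 49,589,764 ≈ 11,143.7 × g
Target RCF = 1.4 × 11,143.7 ≈ 15,601.2 × g
Your rotor: r = 280 mm = 28.0 cm
15,601.2 = 1.118 × 10⁻⁵ × 28 × N²
N² = 15,601.2 / (31.304 × 10⁻⁵) = 49,837,720
N ≈ √49,837,720 ≈ 7,059.6

7050 RPM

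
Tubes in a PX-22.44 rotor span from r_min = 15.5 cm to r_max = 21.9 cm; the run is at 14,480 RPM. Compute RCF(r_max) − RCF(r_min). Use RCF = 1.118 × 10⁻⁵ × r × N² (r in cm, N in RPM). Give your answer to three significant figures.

ΔRCF = 1.118 × 10⁻⁵ × (r_max − r_min) × N² = 1.118 × 10⁻⁵ × 6.4 × 209,670,400 ≈ 15,002.3

15000 x g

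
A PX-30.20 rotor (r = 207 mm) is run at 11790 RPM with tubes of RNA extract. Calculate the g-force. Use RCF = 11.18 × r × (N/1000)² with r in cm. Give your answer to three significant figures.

r = 207 mm = 20.7 cm
RCF = 11.18 × 20.7 × (11.79)² = 11.18 × 20.7 × 139.0041 ≈ 32,169.2 × g

RCF ≈ 32200 g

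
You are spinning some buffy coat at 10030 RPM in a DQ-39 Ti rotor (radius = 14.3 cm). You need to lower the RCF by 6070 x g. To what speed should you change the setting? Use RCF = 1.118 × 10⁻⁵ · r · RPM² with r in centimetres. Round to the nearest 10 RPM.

Current RCF = 1.118 × 10⁻⁵ × 14.3 × (10030)² = 1.118 × 10⁻⁵ × 14.3 × 100,600,900 ≈ 16,083.5 × g
Target RCF = 16,083.5 − 6,070 = 10,013.5 × g
N² = 10,013.5 / (15.9874 × 10⁻⁵) = 62,633,699
N ≈ √62,633,699 ≈ 7,914.1

N₂ ≈ 7910 RPM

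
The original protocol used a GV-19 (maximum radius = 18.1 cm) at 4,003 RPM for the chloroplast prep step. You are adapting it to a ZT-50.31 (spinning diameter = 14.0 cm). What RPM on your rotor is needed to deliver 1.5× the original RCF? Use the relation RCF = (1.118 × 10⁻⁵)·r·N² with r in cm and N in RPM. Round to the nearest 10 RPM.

7880 RPM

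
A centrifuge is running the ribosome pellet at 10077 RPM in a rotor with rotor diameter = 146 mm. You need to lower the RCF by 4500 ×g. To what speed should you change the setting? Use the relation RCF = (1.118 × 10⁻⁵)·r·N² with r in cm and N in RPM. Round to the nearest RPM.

r = 146 mm / 2 = 73 mm = 7.3 cm
Current RCF = 1.118 × 10⁻⁵ × 7.3 × (10077)² = 1.118 × 10⁻⁵ × 7.3 × 101,545,929 ≈ 8,287.6 × g
Target RCF = 8,287.6 − 4,500 = 3,787.6 × g
N² = 3,787.6 / (8.1614 × 10⁻⁵) = 46,408,704
N ≈ √46,408,704 ≈ 6,812.4

6812 RPM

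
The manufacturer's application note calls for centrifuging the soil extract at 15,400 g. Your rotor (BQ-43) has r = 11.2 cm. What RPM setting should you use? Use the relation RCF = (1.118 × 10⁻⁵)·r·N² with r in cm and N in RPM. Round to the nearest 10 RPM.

N ≈ 11090 RPM

15,400 = 1.118 × 10⁻⁵ × 11.2 × N²
N² = 15,400 / (12.5216 × 10⁻⁵) = 122,987,478
N ≈ √122,987,478 ≈ 11,090.0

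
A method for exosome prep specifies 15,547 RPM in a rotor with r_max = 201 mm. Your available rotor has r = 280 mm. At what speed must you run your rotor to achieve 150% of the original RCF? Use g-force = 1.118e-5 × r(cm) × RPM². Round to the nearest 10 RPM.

Original rotor: r = 201 mm = 20.1 cm
RCF_original = 1.118 × 10⁻⁵ × 20.1 × (15547)² = 1.118 × 10⁻⁵ × 20.1 × 241,709,209 ≈ 54,316.4 × g
Target RCF = 1.5 × 54,316.4 ≈ 81,474.6 × g
Your rotor: r = 280 mm = 28.0 cm
81,474.6 = 1.118 × 10⁻⁵ × 28 × N²
N² = 81,474.6 / (31.304 × 10⁻⁵) = 260,268,975
N ≈ √260,268,975 ≈ 16,132.9

≈ 16130 RPM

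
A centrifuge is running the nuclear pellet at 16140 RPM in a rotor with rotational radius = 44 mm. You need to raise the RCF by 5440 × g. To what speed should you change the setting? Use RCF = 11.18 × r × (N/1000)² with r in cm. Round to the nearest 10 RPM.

r = 44 mm = 4.4 cm
Current RCF = 11.18 × 4.4 × (16.14)² = 11.18 × 4.4 × 260.4996 ≈ 12,814.5 × g
Target RCF = 12,814.5 + 5,440 = 18,254.5 × g
(N/1000)² = 18,254.5 / 49.192 = 371.0868
N = 1000 × √371.0868 ≈ 19,263.6

N₂ ≈ 19260 RPM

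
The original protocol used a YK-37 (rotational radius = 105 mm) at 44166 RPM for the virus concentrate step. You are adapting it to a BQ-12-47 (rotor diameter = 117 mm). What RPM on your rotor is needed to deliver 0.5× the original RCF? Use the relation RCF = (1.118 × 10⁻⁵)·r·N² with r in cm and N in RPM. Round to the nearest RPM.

Original rotor: r = 105 mm = 10.5 cm
RCF_original = 1.118 × 10⁻⁵ × 10.5 × (44166)² = 1.118 × 10⁻⁵ × 10.5 × 1,950,635,556 ≈ 228,985.1 × g
Target RCF = 0.5 × 228,985.1 ≈ 114,492.6 × g
Your rotor: r = 117 mm / 2 = 58.5 mm = 5.85 cm
114,492.6 = 1.118 × 10⁻⁵ × 5.85 × N²
N² = 114,492.6 / (6.5403 × 10⁻⁵) = 1,750,571,075
N ≈ √1,750,571,075 ≈ 41,839.8

≈ 41840 RPM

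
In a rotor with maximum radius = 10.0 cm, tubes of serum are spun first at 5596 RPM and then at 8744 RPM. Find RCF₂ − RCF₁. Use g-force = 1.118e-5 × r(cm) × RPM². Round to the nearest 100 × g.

5000 x g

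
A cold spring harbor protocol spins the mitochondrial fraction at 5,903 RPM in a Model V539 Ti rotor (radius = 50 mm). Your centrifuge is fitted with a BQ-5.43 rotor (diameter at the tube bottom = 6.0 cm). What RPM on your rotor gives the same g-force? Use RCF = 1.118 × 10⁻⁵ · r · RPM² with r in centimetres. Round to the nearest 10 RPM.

≈ 7620 RPM

Original rotor: r = 50 mm = 5.0 cm
RCF_original = 1.118 × 10⁻⁵ × 5 × (5903)² = 1.118 × 10⁻⁵ × 5 × 34,845,409 ≈ 1,947.9 × g
Your rotor: r = 6.0 / 2 = 3 cm
1,947.9 = 1.118 × 10⁻⁵ × 3 × N²
N² = 1,947.9 / (3.354 × 10⁻⁵) = 58,076,923
N ≈ √58,076,923 ≈ 7,620.8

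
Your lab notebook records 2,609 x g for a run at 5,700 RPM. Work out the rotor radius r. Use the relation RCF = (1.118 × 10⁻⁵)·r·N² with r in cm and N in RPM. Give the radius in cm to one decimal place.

r ≈ 7.2 cm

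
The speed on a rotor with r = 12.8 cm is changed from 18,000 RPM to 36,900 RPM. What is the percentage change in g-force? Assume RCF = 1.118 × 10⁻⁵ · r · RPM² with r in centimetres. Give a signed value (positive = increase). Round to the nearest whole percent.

RCF ∝ N², so the ratio is (36900/18000)² = (2.050000)² = 4.2025.
Change = 4.2025 − 1 = +3.2025 → +320.2%.

+320%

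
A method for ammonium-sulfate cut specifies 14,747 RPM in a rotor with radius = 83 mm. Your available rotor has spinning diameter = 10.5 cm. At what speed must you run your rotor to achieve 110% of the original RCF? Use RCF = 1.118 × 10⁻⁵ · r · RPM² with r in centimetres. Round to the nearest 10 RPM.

Original rotor: r = 83 mm = 8.3 cm
RCF_original = 1.118 × 10⁻⁵ × 8.3 × (14747)² = 1.118 × 10⁻⁵ × 8.3 × 217,474,009 ≈ 20,180.3 × g
Target RCF = 1.1 × 20,180.3 ≈ 22,198.3 × g
Your rotor: r = 10.5 / 2 = 5.25 cm
22,198.3 = 1.118 × 10⁻⁵ × 5.25 × N²
N² = 22,198.3 / (5.8695 × 10⁻⁵) = 378,197,461
N ≈ √378,197,461 ≈ 19,447.3

19450 RPM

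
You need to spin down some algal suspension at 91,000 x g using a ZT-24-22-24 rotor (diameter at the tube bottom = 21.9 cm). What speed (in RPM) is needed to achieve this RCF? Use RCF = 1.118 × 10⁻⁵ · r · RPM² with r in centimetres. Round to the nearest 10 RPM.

r = 21.9 / 2 = 10.95 cm
91,000 = 1.118 × 10⁻⁵ × 10.95 × N²
N² = 91,000 / (12.2421 × 10⁻⁵) = 743,336,519
N ≈ √743,336,519 ≈ 27,264.2

N ≈ 27260 RPM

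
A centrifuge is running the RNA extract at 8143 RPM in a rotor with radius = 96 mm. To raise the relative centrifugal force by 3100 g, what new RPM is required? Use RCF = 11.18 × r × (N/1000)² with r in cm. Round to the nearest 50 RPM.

N₂ ≈ 9750 RPM

r = 96 mm = 9.6 cm
Current RCF = 11.18 × 9.6 × (8.143)² = 11.18 × 9.6 × 66.308449 ≈ 7,116.8 × g
Target RCF = 7,116.8 + 3,100 = 10,216.8 × g
(N/1000)² = 10,216.8 / 107.328 = 95.19231
N = 1000 × √95.19231 ≈ 9,756.7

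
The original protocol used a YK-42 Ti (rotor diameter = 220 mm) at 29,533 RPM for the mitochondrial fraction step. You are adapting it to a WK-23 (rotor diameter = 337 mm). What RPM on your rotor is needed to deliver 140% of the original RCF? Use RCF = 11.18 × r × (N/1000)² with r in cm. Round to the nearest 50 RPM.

28250 RPM

Original rotor: r = 220 mm / 2 = 110 mm = 11 cm
RCF_original = 11.18 × 11 × (29.533)² = 11.18 × 11 × 872.198089 ≈ 107,262.9 × g
Target RCF = 1.4 × 107,262.9 ≈ 150,168.1 × g
Your rotor: r = 337 mm / 2 = 168.5 mm = 16.85 cm
150,168.1 = 11.18 × 16.85 × (N/1000)²
(N/1000)² = 150,168.1 / 188.383 = 797.1425
N = 1000 × √797.1425 ≈ 28,233.7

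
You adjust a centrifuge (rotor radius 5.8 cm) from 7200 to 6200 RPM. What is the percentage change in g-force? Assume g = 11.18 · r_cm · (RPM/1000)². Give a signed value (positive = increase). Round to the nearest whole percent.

-26%

RCF ∝ N², so the ratio is (6200/7200)² = (0.861111)² = 0.7415.
Change = 0.7415 − 1 = -0.2585 → -25.8%.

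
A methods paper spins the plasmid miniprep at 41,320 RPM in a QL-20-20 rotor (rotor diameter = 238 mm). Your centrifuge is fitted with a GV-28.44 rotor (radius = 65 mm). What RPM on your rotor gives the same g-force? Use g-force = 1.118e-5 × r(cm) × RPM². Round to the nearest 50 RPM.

≈ 55900 RPM

Original rotor: r = 238 mm / 2 = 119 mm = 11.9 cm
RCF = 1.118 × 10⁻⁵ × r × N²
RCF_original = 1.118 × 10⁻⁵ × 11.9 × (41320)² = 1.118 × 10⁻⁵ × 11.9 × 1,707,342,400 ≈ 227,148.2 × g
Your rotor: r = 65 mm = 6.5 cm
227,148.2 = 1.118 × 10⁻⁵ × 6.5 × N²
N² = 227,148.2 / (7.267 × 10⁻⁵) = 3,125,749,278
N ≈ √3,125,749,278 ≈ 55,908.4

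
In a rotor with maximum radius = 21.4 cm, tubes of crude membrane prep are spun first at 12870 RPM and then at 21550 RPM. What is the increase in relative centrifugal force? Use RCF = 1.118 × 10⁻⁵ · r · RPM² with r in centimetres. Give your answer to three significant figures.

RCF₁ = 1.118 × 10⁻⁵ × 21.4 × (12870)² = 1.118 × 10⁻⁵ × 21.4 × 165,636,900 ≈ 39,629 × g
RCF₂ = 1.118 × 10⁻⁵ × 21.4 × (21550)² = 1.118 × 10⁻⁵ × 21.4 × 464,402,500 ≈ 111,109.2 × g
Increase = 111,109.2 − 39,629 = 71,480.2

71500 x g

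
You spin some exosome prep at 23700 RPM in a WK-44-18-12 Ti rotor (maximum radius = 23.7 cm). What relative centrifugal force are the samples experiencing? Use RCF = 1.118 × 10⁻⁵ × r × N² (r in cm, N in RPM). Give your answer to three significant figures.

149000 x g

RCF = 1.118 × 10⁻⁵ × 23.7 × (23700)² = 1.118 × 10⁻⁵ × 23.7 × 561,690,000 ≈ 148,828.8 × g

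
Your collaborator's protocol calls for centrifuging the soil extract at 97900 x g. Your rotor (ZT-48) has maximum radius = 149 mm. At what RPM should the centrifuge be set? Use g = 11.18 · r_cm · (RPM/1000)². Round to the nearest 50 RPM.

r = 149 mm = 14.9 cm
RCF = 11.18 × r × (N/1000)²
97,900 = 11.18 × 14.9 × (N/1000)²
(N/1000)² = 97,900 / 166.582 = 587.6986
N = 1000 × √587.6986 ≈ 24,242.5

≈ 24250 RPM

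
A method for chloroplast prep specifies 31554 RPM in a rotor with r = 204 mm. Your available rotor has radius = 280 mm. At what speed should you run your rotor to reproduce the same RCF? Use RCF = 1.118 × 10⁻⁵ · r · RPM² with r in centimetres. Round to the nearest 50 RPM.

≈ 26950 RPM

Original rotor: r = 204 mm = 20.4 cm
RCF_original = 1.118 × 10⁻⁵ × 20.4 × (31554)² = 1.118 × 10⁻⁵ × 20.4 × 995,654,916 ≈ 227,081 × g
Your rotor: r = 280 mm = 28.0 cm
227,081 = 1.118 × 10⁻⁵ × 28 × N²
N² = 227,081 / (31.304 × 10⁻⁵) = 725,405,699
N ≈ √725,405,699 ≈ 26,933.4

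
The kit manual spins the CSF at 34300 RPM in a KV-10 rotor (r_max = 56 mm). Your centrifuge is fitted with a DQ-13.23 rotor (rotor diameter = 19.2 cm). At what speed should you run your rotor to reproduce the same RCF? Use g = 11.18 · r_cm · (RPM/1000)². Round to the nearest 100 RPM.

Original rotor: r = 56 mm = 5.6 cm
RCF = 11.18 × r × (N/1000)²
RCF_original = 11.18 × 5.6 × (34.3)² = 11.18 × 5.6 × 1,176.49 ≈ 73,657.7 × g
Your rotor: r = 19.2 / 2 = 9.6 cm
73,657.7 = 11.18 × 9.6 × (N/1000)²
(N/1000)² = 73,657.7 / 107.328 = 686.286
N = 1000 × √686.286 ≈ 26,197.1

26200 RPM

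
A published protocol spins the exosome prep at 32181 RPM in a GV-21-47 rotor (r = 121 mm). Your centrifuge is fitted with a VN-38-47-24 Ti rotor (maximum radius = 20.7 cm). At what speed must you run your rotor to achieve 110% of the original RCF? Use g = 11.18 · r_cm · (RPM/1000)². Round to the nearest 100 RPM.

25800 RPM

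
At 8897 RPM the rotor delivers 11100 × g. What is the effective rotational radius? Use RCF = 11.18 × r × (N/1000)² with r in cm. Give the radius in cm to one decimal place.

r ≈ 12.5 cm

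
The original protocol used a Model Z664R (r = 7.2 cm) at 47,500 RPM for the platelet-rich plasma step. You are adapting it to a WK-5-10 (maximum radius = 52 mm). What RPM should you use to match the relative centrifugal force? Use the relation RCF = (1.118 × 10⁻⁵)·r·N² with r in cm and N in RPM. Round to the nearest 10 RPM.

RCF = 1.118 × 10⁻⁵ × r × N²
RCF_original = 1.118 × 10⁻⁵ × 7.2 × (47500)² = 1.118 × 10⁻⁵ × 7.2 × 2,256,250,000 ≈ 181,619.1 × g
Your rotor: r = 52 mm = 5.2 cm
181,619.1 = 1.118 × 10⁻⁵ × 5.2 × N²
N² = 181,619.1 / (5.8136 × 10⁻⁵) = 3,124,038,462
N ≈ √3,124,038,462 ≈ 55,893.1

≈ 55890 RPM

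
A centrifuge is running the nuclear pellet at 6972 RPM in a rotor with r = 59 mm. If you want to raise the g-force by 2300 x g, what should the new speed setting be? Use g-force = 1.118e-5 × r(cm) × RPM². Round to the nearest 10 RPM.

r = 59 mm = 5.9 cm
Current RCF = 1.118 × 10⁻⁵ × 5.9 × (6972)² = 1.118 × 10⁻⁵ × 5.9 × 48,608,784 ≈ 3,206.3 × g
Target RCF = 3,206.3 + 2,300 = 5,506.3 × g
N² = 5,506.3 / (6.5962 × 10⁻⁵) = 83,476,850
N ≈ √83,476,850 ≈ 9,136.6

≈ 9140 RPM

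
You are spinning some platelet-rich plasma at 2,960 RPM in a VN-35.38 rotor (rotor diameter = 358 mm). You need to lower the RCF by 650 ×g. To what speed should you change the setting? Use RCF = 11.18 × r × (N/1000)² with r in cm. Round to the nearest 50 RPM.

≈ 2350 RPM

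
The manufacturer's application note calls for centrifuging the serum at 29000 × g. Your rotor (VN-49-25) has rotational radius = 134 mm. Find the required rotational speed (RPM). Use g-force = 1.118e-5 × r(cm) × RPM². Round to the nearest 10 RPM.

N ≈ 13910 RPM

r = 134 mm = 13.4 cm
RCF = 1.118 × 10⁻⁵ × r × N²
29,000 = 1.118 × 10⁻⁵ × 13.4 × N²
N² = 29,000 / (14.9812 × 10⁻⁵) = 193,575,949
N ≈ √193,575,949 ≈ 13,913.2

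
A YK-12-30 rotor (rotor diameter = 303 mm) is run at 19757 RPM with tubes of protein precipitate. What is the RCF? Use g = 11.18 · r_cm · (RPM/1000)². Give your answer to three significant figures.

RCF ≈ 66100 x g

r = 303 mm / 2 = 151.5 mm = 15.15 cm
RCF = 11.18 × r × (N/1000)²
RCF = 11.18 × 15.15 × (19.757)² = 11.18 × 15.15 × 390.339049 ≈ 66,114.5 × g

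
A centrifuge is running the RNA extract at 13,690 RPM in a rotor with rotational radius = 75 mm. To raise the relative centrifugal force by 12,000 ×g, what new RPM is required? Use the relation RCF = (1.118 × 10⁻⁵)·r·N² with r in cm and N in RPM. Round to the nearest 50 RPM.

r = 75 mm = 7.5 cm
Current RCF = 1.118 × 10⁻⁵ × 7.5 × (13690)² = 1.118 × 10⁻⁵ × 7.5 × 187,416,100 ≈ 15,714.8 × g
Target RCF = 15,714.8 + 12,000 = 27,714.8 × g
N² = 27,714.8 / (8.385 × 10⁻⁵) = 330,528,324
N ≈ √330,528,324 ≈ 18,180.4

≈ 18200 RPM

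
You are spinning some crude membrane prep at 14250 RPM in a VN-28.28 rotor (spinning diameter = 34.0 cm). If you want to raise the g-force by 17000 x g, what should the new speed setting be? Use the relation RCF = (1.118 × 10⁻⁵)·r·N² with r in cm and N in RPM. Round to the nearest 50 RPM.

N₂ ≈ 17100 RPM

r = 34.0 / 2 = 17 cm
Current RCF = 1.118 × 10⁻⁵ × 17 × (14250)² = 1.118 × 10⁻⁵ × 17 × 203,062,500 ≈ 38,594.1 × g
Target RCF = 38,594.1 + 17,000 = 55,594.1 × g
N² = 55,594.1 / (19.006 × 10⁻⁵) = 292,508,155
N ≈ √292,508,155 ≈ 17,102.9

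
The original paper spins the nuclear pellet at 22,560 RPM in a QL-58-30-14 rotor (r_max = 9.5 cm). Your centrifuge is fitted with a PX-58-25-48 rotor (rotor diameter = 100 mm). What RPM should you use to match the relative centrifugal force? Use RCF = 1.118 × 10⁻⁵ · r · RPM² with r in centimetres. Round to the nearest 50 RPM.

RCF = 1.118 × 10⁻⁵ × r × N²
RCF_original = 1.118 × 10⁻⁵ × 9.5 × (22560)² = 1.118 × 10⁻⁵ × 9.5 × 508,953,600 ≈ 54,056 × g
Your rotor: r = 100 mm / 2 = 50 mm = 5 cm
54,056 = 1.118 × 10⁻⁵ × 5 × N²
N² = 54,056 / (5.59 × 10⁻⁵) = 967,012,522
N ≈ √967,012,522 ≈ 31,096.8

≈ 31100 RPM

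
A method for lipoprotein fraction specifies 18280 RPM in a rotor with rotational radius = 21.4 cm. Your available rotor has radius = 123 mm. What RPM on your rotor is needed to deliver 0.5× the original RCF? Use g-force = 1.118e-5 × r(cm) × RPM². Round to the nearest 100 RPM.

RCF_original = 1.118 × 10⁻⁵ × 21.4 × (18280)² = 1.118 × 10⁻⁵ × 21.4 × 334,158,400 ≈ 79,948.1 × g
Target RCF = 0.5 × 79,948.1 ≈ 39,974.1 × g
Your rotor: r = 123 mm = 12.3 cm
39,974.1 = 1.118 × 10⁻⁵ × 12.3 × N²
N² = 39,974.1 / (13.7514 × 10⁻⁵) = 290,691,130
N ≈ √290,691,130 ≈ 17,049.7

≈ 17000 RPM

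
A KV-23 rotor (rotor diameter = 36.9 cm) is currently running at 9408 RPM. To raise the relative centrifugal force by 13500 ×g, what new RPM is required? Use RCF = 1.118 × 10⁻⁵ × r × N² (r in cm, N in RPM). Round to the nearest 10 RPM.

r = 36.9 / 2 = 18.45 cm
Current RCF = 1.118 × 10⁻⁵ × 18.45 × (9408)² = 1.118 × 10⁻⁵ × 18.45 × 88,510,464 ≈ 18,257.1 × g
Target RCF = 18,257.1 + 13,500 = 31,757.1 × g
N² = 31,757.1 / (20.6271 × 10⁻⁵) = 153,958,142
N ≈ √153,958,142 ≈ 12,408.0

12410 RPM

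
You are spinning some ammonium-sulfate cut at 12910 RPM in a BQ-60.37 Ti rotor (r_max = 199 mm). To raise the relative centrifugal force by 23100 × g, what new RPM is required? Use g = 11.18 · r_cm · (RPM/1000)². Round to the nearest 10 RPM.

r = 199 mm = 19.9 cm
Current RCF = 11.18 × 19.9 × (12.91)² = 11.18 × 19.9 × 166.6681 ≈ 37,080.7 × g
Target RCF = 37,080.7 + 23,100 = 60,180.7 × g
(N/1000)² = 60,180.7 / 222.482 = 270.4969
N = 1000 × √270.4969 ≈ 16,446.8

N₂ ≈ 16450 RPM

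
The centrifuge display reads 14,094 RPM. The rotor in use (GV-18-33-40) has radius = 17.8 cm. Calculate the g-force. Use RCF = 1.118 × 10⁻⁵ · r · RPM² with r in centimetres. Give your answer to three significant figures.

39500 g

RCF = 1.118 × 10⁻⁵ × 17.8 × (14094)² = 1.118 × 10⁻⁵ × 17.8 × 198,640,836 ≈ 39,530.3 × g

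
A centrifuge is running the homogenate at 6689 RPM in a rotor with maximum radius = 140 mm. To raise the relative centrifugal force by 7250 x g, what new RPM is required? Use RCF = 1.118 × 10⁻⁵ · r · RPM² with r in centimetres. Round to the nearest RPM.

r = 140 mm = 14.0 cm
Current RCF = 1.118 × 10⁻⁵ × 14 × (6689)² = 1.118 × 10⁻⁵ × 14 × 44,742,721 ≈ 7,003.1 × g
Target RCF = 7,003.1 + 7,250 = 14,253.1 × g
N² = 14,253.1 / (15.652 × 10⁻⁵) = 91,062,484
N ≈ √91,062,484 ≈ 9,542.7

N₂ ≈ 9543 RPM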